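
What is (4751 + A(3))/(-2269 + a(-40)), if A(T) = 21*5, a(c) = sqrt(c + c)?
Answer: -11018264/5148441 - 19424*I*sqrt(5)/5148441 ≈ -2.1401 - 0.0084362*I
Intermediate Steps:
a(c) = sqrt(2)*sqrt(c) (a(c) = sqrt(2*c) = sqrt(2)*sqrt(c))
A(T) = 105
(4751 + A(3))/(-2269 + a(-40)) = (4751 + 105)/(-2269 + sqrt(2)*sqrt(-40)) = 4856/(-2269 + sqrt(2)*(2*I*sqrt(10))) = 4856/(-2269 + 4*I*sqrt(5))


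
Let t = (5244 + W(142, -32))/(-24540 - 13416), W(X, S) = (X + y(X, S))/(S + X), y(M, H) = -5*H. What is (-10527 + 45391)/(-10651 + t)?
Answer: -72781389120/22235103151 ≈ -3.2733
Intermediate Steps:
W(X, S) = (X - 5*S)/(S + X)
t = -288571/2087580 (t = (5244 + (142 - 5*(-32))/(-32 + 142))/(-24540 - 13416) = (5244 + (142 + 160)/110)/(-37956) = (5244 + (1/110)*302)*(-1/37956) = (5244 + 151/55)*(-1/37956) = (288571/55)*(-1/37956) = -288571/2087580 ≈ -0.13823)
(-10527 + 45391)/(-10651 + t) = (-10527 + 45391)/(-10651 - 288571/2087580) = 34864/(-22235103151/2087580) = 34864*(-2087580/22235103151) = -72781389120/22235103151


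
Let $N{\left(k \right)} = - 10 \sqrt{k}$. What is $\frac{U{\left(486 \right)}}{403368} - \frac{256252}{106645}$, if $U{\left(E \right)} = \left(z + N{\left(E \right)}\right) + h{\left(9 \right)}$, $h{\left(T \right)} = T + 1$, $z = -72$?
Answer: $- \frac{7383604909}{3072655740} - \frac{15 \sqrt{6}}{67228} \approx -2.4035$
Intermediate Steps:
$h{\left(T \right)} = 1 + T$
$U{\left(E \right)} = -62 - 10 \sqrt{E}$ ($U{\left(E \right)} = \left(-72 - 10 \sqrt{E}\right) + \left(1 + 9\right) = \left(-72 - 10 \sqrt{E}\right) + 10 = -62 - 10 \sqrt{E}$)
$\frac{U{\left(486 \right)}}{403368} - \frac{256252}{106645} = \frac{-62 - 10 \sqrt{486}}{403368} - \frac{256252}{106645} = \left(-62 - 10 \cdot 9 \sqrt{6}\right) \frac{1}{403368} - \frac{256252}{106645} = \left(-62 - 90 \sqrt{6}\right) \frac{1}{403368} - \frac{256252}{106645} = \left(- \frac{31}{201684} - \frac{15 \sqrt{6}}{67228}\right) - \frac{256252}{106645} = - \frac{7383604909}{3072655740} - \frac{15 \sqrt{6}}{67228}$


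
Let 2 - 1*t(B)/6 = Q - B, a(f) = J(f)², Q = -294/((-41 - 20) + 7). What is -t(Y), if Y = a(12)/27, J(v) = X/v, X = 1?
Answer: 13391/648 ≈ 20.665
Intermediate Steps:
Q = 49/9 (Q = -294/(-61 + 7) = -294/(-54) = -294*(-1/54) = 49/9 ≈ 5.4444)
J(v) = 1/v
a(f) = f⁻² (a(f) = (1/f)² = f⁻²)
Y = 1/3888 (Y = 1/(12²*27) = (1/144)*(1/27) = 1/3888 ≈ 0.00025720)
t(B) = -62/3 + 6*B (t(B) = 12 - 6*(49/9 - B) = 12 + (-98/3 + 6*B) = -62/3 + 6*B)
-t(Y) = -(-62/3 + 6*(1/3888)) = -(-62/3 + 1/648) = -1*(-13391/648) = 13391/648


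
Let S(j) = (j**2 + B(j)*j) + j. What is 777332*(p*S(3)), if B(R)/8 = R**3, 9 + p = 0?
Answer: -4617352080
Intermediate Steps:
p = -9 (p = -9 + 0 = -9)
B(R) = 8*R**3
S(j) = j + j**2 + 8*j**4 (S(j) = (j**2 + (8*j**3)*j) + j = (j**2 + 8*j**4) + j = j + j**2 + 8*j**4)
777332*(p*S(3)) = 777332*(-27*(1 + 3 + 8*3**3)) = 777332*(-27*(1 + 3 + 8*27)) = 777332*(-27*(1 + 3 + 216)) = 777332*(-27*220) = 777332*(-9*660) = 777332*(-5940) = -4617352080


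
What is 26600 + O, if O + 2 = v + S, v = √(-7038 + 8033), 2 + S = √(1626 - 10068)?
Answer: 26596 + √995 + 3*I*√938 ≈ 26628.0 + 91.88*I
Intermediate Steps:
S = -2 + 3*I*√938 (S = -2 + √(1626 - 10068) = -2 + √(-8442) = -2 + 3*I*√938 ≈ -2.0 + 91.88*I)
v = √995 ≈ 31.544
O = -4 + √995 + 3*I*√938 (O = -2 + (√995 + (-2 + 3*I*√938)) = -2 + (-2 + √995 + 3*I*√938) = -4 + √995 + 3*I*√938 ≈ 27.544 + 91.88*I)
26600 + O = 26600 + (-4 + √995 + 3*I*√938) = 26596 + √995 + 3*I*√938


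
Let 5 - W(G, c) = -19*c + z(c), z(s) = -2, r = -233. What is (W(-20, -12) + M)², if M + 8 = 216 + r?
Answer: 60516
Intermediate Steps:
W(G, c) = 7 + 19*c (W(G, c) = 5 - (-19*c - 2) = 5 - (-2 - 19*c) = 5 + (2 + 19*c) = 7 + 19*c)
M = -25 (M = -8 + (216 - 233) = -8 - 17 = -25)
(W(-20, -12) + M)² = ((7 + 19*(-12)) - 25)² = ((7 - 228) - 25)² = (-221 - 25)² = (-246)² = 60516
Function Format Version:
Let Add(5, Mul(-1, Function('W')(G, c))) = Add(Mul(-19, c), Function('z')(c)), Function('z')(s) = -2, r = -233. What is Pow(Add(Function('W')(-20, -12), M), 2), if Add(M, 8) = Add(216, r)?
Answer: 60516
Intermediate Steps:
Function('W')(G, c) = Add(7, Mul(19, c)) (Function('W')(G, c) = Add(5, Mul(-1, Add(Mul(-19, c), -2))) = Add(5, Mul(-1, Add(-2, Mul(-19, c)))) = Add(5, Add(2, Mul(19, c))) = Add(7, Mul(19, c)))
M = -25 (M = Add(-8, Add(216, -233)) = Add(-8, -17) = -25)
Pow(Add(Function('W')(-20, -12), M), 2) = Pow(Add(Add(7, Mul(19, -12)), -25), 2) = Pow(Add(Add(7, -228), -25), 2) = Pow(Add(-221, -25), 2) = Pow(-246, 2) = 60516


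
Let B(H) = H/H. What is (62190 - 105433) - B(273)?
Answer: -43244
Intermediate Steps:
B(H) = 1
(62190 - 105433) - B(273) = (62190 - 105433) - 1*1 = -43243 - 1 = -43244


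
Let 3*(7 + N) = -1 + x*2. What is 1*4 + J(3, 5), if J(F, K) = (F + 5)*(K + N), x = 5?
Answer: 12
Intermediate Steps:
N = -4 (N = -7 + (-1 + 5*2)/3 = -7 + (-1 + 10)/3 = -7 + (1/3)*9 = -7 + 3 = -4)
J(F, K) = (-4 + K)*(5 + F) (J(F, K) = (F + 5)*(K - 4) = (5 + F)*(-4 + K) = (-4 + K)*(5 + F))
1*4 + J(3, 5) = 1*4 + (-20 - 4*3 + 5*5 + 3*5) = 4 + (-20 - 12 + 25 + 15) = 4 + 8 = 12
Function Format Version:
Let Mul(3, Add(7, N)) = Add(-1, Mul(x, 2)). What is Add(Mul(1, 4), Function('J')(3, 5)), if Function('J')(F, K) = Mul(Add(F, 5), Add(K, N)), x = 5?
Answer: 12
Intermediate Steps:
N = -4 (N = Add(-7, Mul(Rational(1, 3), Add(-1, Mul(5, 2)))) = Add(-7, Mul(Rational(1, 3), Add(-1, 10))) = Add(-7, Mul(Rational(1, 3), 9)) = Add(-7, 3) = -4)
Function('J')(F, K) = Mul(Add(-4, K), Add(5, F)) (Function('J')(F, K) = Mul(Add(F, 5), Add(K, -4)) = Mul(Add(5, F), Add(-4, K)) = Mul(Add(-4, K), Add(5, F)))
Add(Mul(1, 4), Function('J')(3, 5)) = Add(Mul(1, 4), Add(-20, Mul(-4, 3), Mul(5, 5), Mul(3, 5))) = Add(4, Add(-20, -12, 25, 15)) = Add(4, 8) = 12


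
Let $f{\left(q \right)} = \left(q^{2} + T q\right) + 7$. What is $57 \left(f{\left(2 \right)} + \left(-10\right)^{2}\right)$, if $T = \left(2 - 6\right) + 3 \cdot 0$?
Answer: $5871$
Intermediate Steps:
$T = -4$ ($T = \left(2 - 6\right) + 0 = -4 + 0 = -4$)
$f{\left(q \right)} = 7 + q^{2} - 4 q$ ($f{\left(q \right)} = \left(q^{2} - 4 q\right) + 7 = 7 + q^{2} - 4 q$)
$57 \left(f{\left(2 \right)} + \left(-10\right)^{2}\right) = 57 \left(\left(7 + 2^{2} - 8\right) + \left(-10\right)^{2}\right) = 57 \left(\left(7 + 4 - 8\right) + 100\right) = 57 \left(3 + 100\right) = 57 \cdot 103 = 5871$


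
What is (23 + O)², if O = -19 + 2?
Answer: 36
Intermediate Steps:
O = -17
(23 + O)² = (23 - 17)² = 6² = 36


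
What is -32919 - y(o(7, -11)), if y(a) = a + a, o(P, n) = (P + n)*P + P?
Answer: -32877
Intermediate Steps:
o(P, n) = P + P*(P + n) (o(P, n) = P*(P + n) + P = P + P*(P + n))
y(a) = 2*a
-32919 - y(o(7, -11)) = -32919 - 2*7*(1 + 7 - 11) = -32919 - 2*7*(-3) = -32919 - 2*(-21) = -32919 - 1*(-42) = -32919 + 42 = -32877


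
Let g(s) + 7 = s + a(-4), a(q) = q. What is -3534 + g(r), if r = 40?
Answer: -3505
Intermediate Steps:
g(s) = -11 + s (g(s) = -7 + (s - 4) = -7 + (-4 + s) = -11 + s)
-3534 + g(r) = -3534 + (-11 + 40) = -3534 + 29 = -3505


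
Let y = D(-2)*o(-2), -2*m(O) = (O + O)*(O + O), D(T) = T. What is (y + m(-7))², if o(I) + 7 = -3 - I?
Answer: 6724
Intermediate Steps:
o(I) = -10 - I (o(I) = -7 + (-3 - I) = -10 - I)
m(O) = -2*O² (m(O) = -(O + O)*(O + O)/2 = -2*O*2*O/2 = -2*O²)
y = 16 (y = -2*(-10 - 1*(-2)) = -2*(-10 + 2) = -2*(-8) = 16)
(y + m(-7))² = (16 - 2*(-7)²)² = (16 - 2*49)² = (16 - 98)² = (-82)² = 6724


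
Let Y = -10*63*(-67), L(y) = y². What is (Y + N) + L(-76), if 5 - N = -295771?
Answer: 343762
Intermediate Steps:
N = 295776 (N = 5 - 1*(-295771) = 5 + 295771 = 295776)
Y = 42210 (Y = -630*(-67) = 42210)
(Y + N) + L(-76) = (42210 + 295776) + (-76)² = 337986 + 5776 = 343762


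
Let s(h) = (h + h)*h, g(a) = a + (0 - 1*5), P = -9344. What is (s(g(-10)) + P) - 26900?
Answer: -35794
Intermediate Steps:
g(a) = -5 + a (g(a) = a + (0 - 5) = a - 5 = -5 + a)
s(h) = 2*h² (s(h) = (2*h)*h = 2*h²)
(s(g(-10)) + P) - 26900 = (2*(-5 - 10)² - 9344) - 26900 = (2*(-15)² - 9344) - 26900 = (2*225 - 9344) - 26900 = (450 - 9344) - 26900 = -8894 - 26900 = -35794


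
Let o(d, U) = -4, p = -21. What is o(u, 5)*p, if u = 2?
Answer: 84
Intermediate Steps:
o(u, 5)*p = -4*(-21) = 84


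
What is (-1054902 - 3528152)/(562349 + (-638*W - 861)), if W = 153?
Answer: -2291527/231937 ≈ -9.8800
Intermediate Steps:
(-1054902 - 3528152)/(562349 + (-638*W - 861)) = (-1054902 - 3528152)/(562349 + (-638*153 - 861)) = -4583054/(562349 + (-97614 - 861)) = -4583054/(562349 - 98475) = -4583054/463874 = -4583054*1/463874 = -2291527/231937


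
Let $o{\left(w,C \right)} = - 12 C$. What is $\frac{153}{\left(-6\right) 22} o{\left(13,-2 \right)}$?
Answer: $- \frac{306}{11} \approx -27.818$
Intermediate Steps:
$\frac{153}{\left(-6\right) 22} o{\left(13,-2 \right)} = \frac{153}{\left(-6\right) 22} \left(\left(-12\right) \left(-2\right)\right) = \frac{153}{-132} \cdot 24 = 153 \left(- \frac{1}{132}\right) 24 = \left(- \frac{51}{44}\right) 24 = - \frac{306}{11}$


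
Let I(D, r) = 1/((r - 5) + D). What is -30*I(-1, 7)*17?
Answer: -510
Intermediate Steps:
I(D, r) = 1/(-5 + D + r) (I(D, r) = 1/((-5 + r) + D) = 1/(-5 + D + r))
-30*I(-1, 7)*17 = -30/(-5 - 1 + 7)*17 = -30/1*17 = -30*1*17 = -30*17 = -510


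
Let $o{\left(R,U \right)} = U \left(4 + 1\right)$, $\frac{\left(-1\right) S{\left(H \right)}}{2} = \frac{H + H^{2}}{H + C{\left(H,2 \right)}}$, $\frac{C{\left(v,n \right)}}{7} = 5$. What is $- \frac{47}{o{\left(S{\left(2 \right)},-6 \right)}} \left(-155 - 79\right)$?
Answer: $- \frac{1833}{5} \approx -366.6$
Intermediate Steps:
$C{\left(v,n \right)} = 35$ ($C{\left(v,n \right)} = 7 \cdot 5 = 35$)
$S{\left(H \right)} = - \frac{2 \left(H + H^{2}\right)}{35 + H}$ ($S{\left(H \right)} = - 2 \frac{H + H^{2}}{H + 35} = - 2 \frac{H + H^{2}}{35 + H} = - \frac{2 \left(H + H^{2}\right)}{35 + H}$)
$o{\left(R,U \right)} = 5 U$ ($o{\left(R,U \right)} = U 5 = 5 U$)
$- \frac{47}{o{\left(S{\left(2 \right)},-6 \right)}} \left(-155 - 79\right) = - \frac{47}{5 \left(-6\right)} \left(-155 - 79\right) = - \frac{47}{-30} \left(-234\right) = \left(-47\right) \left(- \frac{1}{30}\right) \left(-234\right) = \frac{47}{30} \left(-234\right) = - \frac{1833}{5}$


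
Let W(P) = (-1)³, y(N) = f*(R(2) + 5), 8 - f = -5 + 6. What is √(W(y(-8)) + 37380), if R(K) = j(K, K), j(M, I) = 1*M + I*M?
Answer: √37379 ≈ 193.34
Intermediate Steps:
f = 7 (f = 8 - (-5 + 6) = 8 - 1*1 = 8 - 1 = 7)
j(M, I) = M + I*M
R(K) = K*(1 + K)
y(N) = 77 (y(N) = 7*(2*(1 + 2) + 5) = 7*(2*3 + 5) = 7*(6 + 5) = 7*11 = 77)
W(P) = -1
√(W(y(-8)) + 37380) = √(-1 + 37380) = √37379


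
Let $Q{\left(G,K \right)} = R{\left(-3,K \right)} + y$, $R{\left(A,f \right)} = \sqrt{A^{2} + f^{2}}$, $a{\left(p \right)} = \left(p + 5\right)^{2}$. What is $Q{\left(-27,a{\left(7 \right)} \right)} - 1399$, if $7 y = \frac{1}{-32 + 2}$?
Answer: $- \frac{293791}{210} + 3 \sqrt{2305} \approx -1255.0$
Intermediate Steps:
$a{\left(p \right)} = \left(5 + p\right)^{2}$
$y = - \frac{1}{210}$ ($y = \frac{1}{7 \left(-32 + 2\right)} = \frac{1}{7 \left(-30\right)} = \frac{1}{7} \left(- \frac{1}{30}\right) = - \frac{1}{210} \approx -0.0047619$)
$Q{\left(G,K \right)} = - \frac{1}{210} + \sqrt{9 + K^{2}}$ ($Q{\left(G,K \right)} = \sqrt{\left(-3\right)^{2} + K^{2}} - \frac{1}{210} = \sqrt{9 + K^{2}} - \frac{1}{210} = - \frac{1}{210} + \sqrt{9 + K^{2}}$)
$Q{\left(-27,a{\left(7 \right)} \right)} - 1399 = \left(- \frac{1}{210} + \sqrt{9 + \left(\left(5 + 7\right)^{2}\right)^{2}}\right) - 1399 = \left(- \frac{1}{210} + \sqrt{9 + \left(12^{2}\right)^{2}}\right) - 1399 = \left(- \frac{1}{210} + \sqrt{9 + 144^{2}}\right) - 1399 = \left(- \frac{1}{210} + \sqrt{9 + 20736}\right) - 1399 = \left(- \frac{1}{210} + \sqrt{20745}\right) - 1399 = \left(- \frac{1}{210} + 3 \sqrt{2305}\right) - 1399 = - \frac{293791}{210} + 3 \sqrt{2305}$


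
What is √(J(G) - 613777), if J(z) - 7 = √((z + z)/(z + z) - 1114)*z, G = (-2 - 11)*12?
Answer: √(-613770 - 156*I*√1113) ≈ 3.322 - 783.44*I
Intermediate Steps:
G = -156 (G = -13*12 = -156)
J(z) = 7 + I*z*√1113 (J(z) = 7 + √((z + z)/(z + z) - 1114)*z = 7 + √((2*z)/((2*z)) - 1114)*z = 7 + √((2*z)*(1/(2*z)) - 1114)*z = 7 + √(1 - 1114)*z = 7 + √(-1113)*z = 7 + (I*√1113)*z = 7 + I*z*√1113)
√(J(G) - 613777) = √((7 + I*(-156)*√1113) - 613777) = √((7 - 156*I*√1113) - 613777) = √(-613770 - 156*I*√1113)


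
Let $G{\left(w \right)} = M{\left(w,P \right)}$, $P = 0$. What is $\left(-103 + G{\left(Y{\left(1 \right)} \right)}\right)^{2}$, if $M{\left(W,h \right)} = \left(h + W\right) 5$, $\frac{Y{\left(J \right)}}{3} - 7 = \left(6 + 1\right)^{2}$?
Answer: $543169$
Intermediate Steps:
$Y{\left(J \right)} = 168$ ($Y{\left(J \right)} = 21 + 3 \left(6 + 1\right)^{2} = 21 + 3 \cdot 7^{2} = 21 + 3 \cdot 49 = 21 + 147 = 168$)
$M{\left(W,h \right)} = 5 W + 5 h$ ($M{\left(W,h \right)} = \left(W + h\right) 5 = 5 W + 5 h$)
$G{\left(w \right)} = 5 w$ ($G{\left(w \right)} = 5 w + 5 \cdot 0 = 5 w + 0 = 5 w$)
$\left(-103 + G{\left(Y{\left(1 \right)} \right)}\right)^{2} = \left(-103 + 5 \cdot 168\right)^{2} = \left(-103 + 840\right)^{2} = 737^{2} = 543169$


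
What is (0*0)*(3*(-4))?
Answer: 0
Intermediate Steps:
(0*0)*(3*(-4)) = 0*(-12) = 0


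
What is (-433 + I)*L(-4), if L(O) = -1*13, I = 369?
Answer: 832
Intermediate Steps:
L(O) = -13
(-433 + I)*L(-4) = (-433 + 369)*(-13) = -64*(-13) = 832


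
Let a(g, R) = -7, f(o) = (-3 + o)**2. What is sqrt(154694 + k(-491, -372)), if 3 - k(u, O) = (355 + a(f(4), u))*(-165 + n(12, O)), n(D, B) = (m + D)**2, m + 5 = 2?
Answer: sqrt(183929) ≈ 428.87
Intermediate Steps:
m = -3 (m = -5 + 2 = -3)
n(D, B) = (-3 + D)**2
k(u, O) = 29235 (k(u, O) = 3 - (355 - 7)*(-165 + (-3 + 12)**2) = 3 - 348*(-165 + 9**2) = 3 - 348*(-165 + 81) = 3 - 348*(-84) = 3 - 1*(-29232) = 3 + 29232 = 29235)
sqrt(154694 + k(-491, -372)) = sqrt(154694 + 29235) = sqrt(183929)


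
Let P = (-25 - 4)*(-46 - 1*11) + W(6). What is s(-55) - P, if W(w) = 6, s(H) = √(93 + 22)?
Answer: -1659 + √115 ≈ -1648.3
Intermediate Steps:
s(H) = √115
P = 1659 (P = (-25 - 4)*(-46 - 1*11) + 6 = -29*(-46 - 11) + 6 = -29*(-57) + 6 = 1653 + 6 = 1659)
s(-55) - P = √115 - 1*1659 = √115 - 1659 = -1659 + √115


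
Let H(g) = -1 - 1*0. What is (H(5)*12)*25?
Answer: -300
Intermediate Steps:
H(g) = -1 (H(g) = -1 + 0 = -1)
(H(5)*12)*25 = -1*12*25 = -12*25 = -300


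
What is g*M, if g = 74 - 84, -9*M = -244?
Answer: -2440/9 ≈ -271.11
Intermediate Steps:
M = 244/9 (M = -1/9*(-244) = 244/9 ≈ 27.111)
g = -10
g*M = -10*244/9 = -2440/9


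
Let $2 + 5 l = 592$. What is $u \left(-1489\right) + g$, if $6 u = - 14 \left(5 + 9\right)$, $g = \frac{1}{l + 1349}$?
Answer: $\frac{71355859}{1467} \approx 48641.0$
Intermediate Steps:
$l = 118$ ($l = - \frac{2}{5} + \frac{1}{5} \cdot 592 = - \frac{2}{5} + \frac{592}{5} = 118$)
$g = \frac{1}{1467}$ ($g = \frac{1}{118 + 1349} = \frac{1}{1467} \approx 0.00068166$)
$u = - \frac{98}{3}$ ($u = \frac{\left(-14\right) \left(5 + 9\right)}{6} = \frac{\left(-14\right) 14}{6} = \frac{1}{6} \left(-196\right) = - \frac{98}{3} \approx -32.667$)
$u \left(-1489\right) + g = \left(- \frac{98}{3}\right) \left(-1489\right) + \frac{1}{1467} = \frac{145922}{3} + \frac{1}{1467} = \frac{71355859}{1467}$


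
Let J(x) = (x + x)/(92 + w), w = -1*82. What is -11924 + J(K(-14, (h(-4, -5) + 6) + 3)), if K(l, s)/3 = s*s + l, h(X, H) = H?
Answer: -59614/5 ≈ -11923.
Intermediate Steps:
w = -82
K(l, s) = 3*l + 3*s**2 (K(l, s) = 3*(s*s + l) = 3*(s**2 + l) = 3*(l + s**2) = 3*l + 3*s**2)
J(x) = x/5 (J(x) = (x + x)/(92 - 82) = (2*x)/10 = (2*x)*(1/10) = x/5)
-11924 + J(K(-14, (h(-4, -5) + 6) + 3)) = -11924 + (3*(-14) + 3*((-5 + 6) + 3)**2)/5 = -11924 + (-42 + 3*(1 + 3)**2)/5 = -11924 + (-42 + 3*4**2)/5 = -11924 + (-42 + 3*16)/5 = -11924 + (-42 + 48)/5 = -11924 + (1/5)*6 = -11924 + 6/5 = -59614/5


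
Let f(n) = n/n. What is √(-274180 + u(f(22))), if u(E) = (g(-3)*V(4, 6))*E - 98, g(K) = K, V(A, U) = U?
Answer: 2*I*√68574 ≈ 523.73*I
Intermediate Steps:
f(n) = 1
u(E) = -98 - 18*E (u(E) = (-3*6)*E - 98 = -18*E - 98 = -98 - 18*E)
√(-274180 + u(f(22))) = √(-274180 + (-98 - 18*1)) = √(-274180 + (-98 - 18)) = √(-274180 - 116) = √(-274296) = 2*I*√68574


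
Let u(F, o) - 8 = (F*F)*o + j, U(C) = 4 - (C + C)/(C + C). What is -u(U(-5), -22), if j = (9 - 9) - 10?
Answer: 200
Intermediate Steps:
j = -10 (j = 0 - 10 = -10)
U(C) = 3 (U(C) = 4 - 2*C/(2*C) = 4 - 2*C*1/(2*C) = 4 - 1*1 = 4 - 1 = 3)
u(F, o) = -2 + o*F² (u(F, o) = 8 + ((F*F)*o - 10) = 8 + (F²*o - 10) = 8 + (o*F² - 10) = 8 + (-10 + o*F²) = -2 + o*F²)
-u(U(-5), -22) = -(-2 - 22*3²) = -(-2 - 22*9) = -(-2 - 198) = -1*(-200) = 200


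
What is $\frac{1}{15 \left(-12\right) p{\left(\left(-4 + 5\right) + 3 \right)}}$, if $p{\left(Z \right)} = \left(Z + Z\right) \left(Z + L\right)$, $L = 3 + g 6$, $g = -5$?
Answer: $\frac{1}{33120} \approx 3.0193 \cdot 10^{-5}$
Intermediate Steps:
$L = -27$ ($L = 3 - 30 = -27$)
$p{\left(Z \right)} = 2 Z \left(-27 + Z\right)$ ($p{\left(Z \right)} = \left(Z + Z\right) \left(Z - 27\right) = 2 Z \left(-27 + Z\right)$)
$\frac{1}{15 \left(-12\right) p{\left(\left(-4 + 5\right) + 3 \right)}} = \frac{1}{15 \left(-12\right) 2 \left(\left(-4 + 5\right) + 3\right) \left(-27 + \left(\left(-4 + 5\right) + 3\right)\right)} = \frac{1}{\left(-180\right) 2 \left(1 + 3\right) \left(-27 + \left(1 + 3\right)\right)} = \frac{1}{\left(-180\right) 2 \cdot 4 \left(-27 + 4\right)} = \frac{1}{\left(-180\right) 2 \cdot 4 \left(-23\right)} = \frac{1}{\left(-180\right) \left(-184\right)} = \frac{1}{33120}$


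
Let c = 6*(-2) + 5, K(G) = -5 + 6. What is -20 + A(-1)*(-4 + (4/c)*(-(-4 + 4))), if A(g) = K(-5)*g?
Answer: -16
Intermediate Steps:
K(G) = 1
A(g) = g (A(g) = 1*g = g)
c = -7 (c = -12 + 5 = -7)
-20 + A(-1)*(-4 + (4/c)*(-(-4 + 4))) = -20 - (-4 + (4/(-7))*(-(-4 + 4))) = -20 - (-4 + (4*(-⅐))*(-1*0)) = -20 - (-4 - 4/7*0) = -20 - (-4 + 0) = -20 - 1*(-4) = -20 + 4 = -16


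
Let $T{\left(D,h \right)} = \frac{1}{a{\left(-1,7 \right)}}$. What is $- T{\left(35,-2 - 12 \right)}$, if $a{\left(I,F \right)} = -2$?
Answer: $\frac{1}{2} \approx 0.5$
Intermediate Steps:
$T{\left(D,h \right)} = - \frac{1}{2}$ ($T{\left(D,h \right)} = \frac{1}{-2} = - \frac{1}{2}$)
$- T{\left(35,-2 - 12 \right)} = \left(-1\right) \left(- \frac{1}{2}\right) = \frac{1}{2}$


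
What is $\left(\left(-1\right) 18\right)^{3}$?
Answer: $-5832$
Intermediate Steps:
$\left(\left(-1\right) 18\right)^{3} = \left(-18\right)^{3} = -5832$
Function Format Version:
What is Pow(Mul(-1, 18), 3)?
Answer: -5832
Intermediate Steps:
Pow(Mul(-1, 18), 3) = Pow(-18, 3) = -5832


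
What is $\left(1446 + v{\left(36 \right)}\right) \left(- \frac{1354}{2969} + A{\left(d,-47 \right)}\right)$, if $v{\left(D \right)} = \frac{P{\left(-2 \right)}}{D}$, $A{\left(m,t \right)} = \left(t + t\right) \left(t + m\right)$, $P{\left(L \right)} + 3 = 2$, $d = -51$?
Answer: $\frac{79092002615}{5938} \approx 1.332 \cdot 10^{7}$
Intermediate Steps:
$P{\left(L \right)} = -1$ ($P{\left(L \right)} = -3 + 2 = -1$)
$A{\left(m,t \right)} = 2 t \left(m + t\right)$
$v{\left(D \right)} = - \frac{1}{D}$
$\left(1446 + v{\left(36 \right)}\right) \left(- \frac{1354}{2969} + A{\left(d,-47 \right)}\right) = \left(1446 - \frac{1}{36}\right) \left(- \frac{1354}{2969} + 2 \left(-47\right) \left(-51 - 47\right)\right) = \left(1446 - \frac{1}{36}\right) \left(\left(-1354\right) \frac{1}{2969} + 2 \left(-47\right) \left(-98\right)\right) = \left(1446 - \frac{1}{36}\right) \left(- \frac{1354}{2969} + 9212\right) = \frac{52055}{36} \cdot \frac{27349074}{2969} = \frac{79092002615}{5938}$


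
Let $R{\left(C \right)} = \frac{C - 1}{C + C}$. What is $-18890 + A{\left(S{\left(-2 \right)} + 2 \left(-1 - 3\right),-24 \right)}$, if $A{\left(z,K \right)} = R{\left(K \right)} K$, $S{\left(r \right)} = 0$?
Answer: $- \frac{37805}{2} \approx -18903.0$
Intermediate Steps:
$R{\left(C \right)} = \frac{-1 + C}{2 C}$
$A{\left(z,K \right)} = - \frac{1}{2} + \frac{K}{2}$ ($A{\left(z,K \right)} = \frac{-1 + K}{2 K} K = - \frac{1}{2} + \frac{K}{2}$)
$-18890 + A{\left(S{\left(-2 \right)} + 2 \left(-1 - 3\right),-24 \right)} = -18890 + \left(- \frac{1}{2} + \frac{1}{2} \left(-24\right)\right) = -18890 - \frac{25}{2} = - \frac{37805}{2}$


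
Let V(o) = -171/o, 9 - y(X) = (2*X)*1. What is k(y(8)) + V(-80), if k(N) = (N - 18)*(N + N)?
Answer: 28171/80 ≈ 352.14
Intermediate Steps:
y(X) = 9 - 2*X
k(N) = 2*N*(-18 + N) (k(N) = (-18 + N)*(2*N) = 2*N*(-18 + N))
k(y(8)) + V(-80) = 2*(9 - 2*8)*(-18 + (9 - 2*8)) - 171/(-80) = 2*(9 - 16)*(-18 + (9 - 16)) - 171*(-1/80) = 2*(-7)*(-18 - 7) + 171/80 = 2*(-7)*(-25) + 171/80 = 350 + 171/80 = 28171/80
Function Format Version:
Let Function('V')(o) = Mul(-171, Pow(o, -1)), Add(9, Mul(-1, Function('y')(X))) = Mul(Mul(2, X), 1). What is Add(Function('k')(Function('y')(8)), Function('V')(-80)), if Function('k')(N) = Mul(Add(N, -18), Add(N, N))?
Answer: Rational(28171, 80) ≈ 352.14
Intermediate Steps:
Function('y')(X) = Add(9, Mul(-2, X)) (Function('y')(X) = Add(9, Mul(-1, Mul(Mul(2, X), 1))) = Add(9, Mul(-1, Mul(2, X))) = Add(9, Mul(-2, X)))
Function('k')(N) = Mul(2, N, Add(-18, N)) (Function('k')(N) = Mul(Add(-18, N), Mul(2, N)) = Mul(2, N, Add(-18, N)))
Add(Function('k')(Function('y')(8)), Function('V')(-80)) = Add(Mul(2, Add(9, Mul(-2, 8)), Add(-18, Add(9, Mul(-2, 8)))), Mul(-171, Pow(-80, -1))) = Add(Mul(2, Add(9, -16), Add(-18, Add(9, -16))), Mul(-171, Rational(-1, 80))) = Add(Mul(2, -7, Add(-18, -7)), Rational(171, 80)) = Add(Mul(2, -7, -25), Rational(171, 80)) = Add(350, Rational(171, 80)) = Rational(28171, 80)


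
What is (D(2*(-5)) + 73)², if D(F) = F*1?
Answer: 3969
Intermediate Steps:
D(F) = F
(D(2*(-5)) + 73)² = (2*(-5) + 73)² = (-10 + 73)² = 63² = 3969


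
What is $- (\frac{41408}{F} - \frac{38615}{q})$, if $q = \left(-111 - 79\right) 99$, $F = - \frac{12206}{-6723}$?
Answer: $- \frac{523691169373}{22959486} \approx -22809.0$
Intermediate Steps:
$F = \frac{12206}{6723}$ ($F = \left(-12206\right) \left(- \frac{1}{6723}\right) = \frac{12206}{6723} \approx 1.8156$)
$q = -18810$ ($q = \left(-190\right) 99 = -18810$)
$- (\frac{41408}{F} - \frac{38615}{q}) = - (\frac{41408}{\frac{12206}{6723}} - \frac{38615}{-18810}) = - (41408 \cdot \frac{6723}{12206} - - \frac{7723}{3762}) = - (\frac{139192992}{6103} + \frac{7723}{3762}) = \left(-1\right) \frac{523691169373}{22959486} = - \frac{523691169373}{22959486}$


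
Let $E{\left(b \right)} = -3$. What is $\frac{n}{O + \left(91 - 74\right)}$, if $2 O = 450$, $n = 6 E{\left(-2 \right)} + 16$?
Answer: $- \frac{1}{121} \approx -0.0082645$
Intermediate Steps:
$n = -2$ ($n = 6 \left(-3\right) + 16 = -18 + 16 = -2$)
$O = 225$ ($O = \frac{1}{2} \cdot 450 = 225$)
$\frac{n}{O + \left(91 - 74\right)} = - \frac{2}{225 + \left(91 - 74\right)} = - \frac{2}{225 + 17} = - \frac{2}{242} = \left(-2\right) \frac{1}{242} = - \frac{1}{121}$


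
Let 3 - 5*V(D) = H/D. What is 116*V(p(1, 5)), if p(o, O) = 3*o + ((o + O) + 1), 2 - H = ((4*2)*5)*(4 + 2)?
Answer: 15544/25 ≈ 621.76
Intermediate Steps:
H = -238 (H = 2 - (4*2)*5*(4 + 2) = 2 - 8*5*6 = 2 - 40*6 = 2 - 1*240 = 2 - 240 = -238)
p(o, O) = 1 + O + 4*o (p(o, O) = 3*o + ((O + o) + 1) = 3*o + (1 + O + o) = 1 + O + 4*o)
V(D) = ⅗ + 238/(5*D) (V(D) = ⅗ - (-238)/(5*D) = ⅗ + 238/(5*D))
116*V(p(1, 5)) = 116*((238 + 3*(1 + 5 + 4*1))/(5*(1 + 5 + 4*1))) = 116*((238 + 3*(1 + 5 + 4))/(5*(1 + 5 + 4))) = 116*((⅕)*(238 + 3*10)/10) = 116*((⅕)*(⅒)*(238 + 30)) = 116*((⅕)*(⅒)*268) = 116*(134/25) = 15544/25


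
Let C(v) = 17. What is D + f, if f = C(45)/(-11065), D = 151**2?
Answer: 252293048/11065 ≈ 22801.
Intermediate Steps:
D = 22801
f = -17/11065 (f = 17/(-11065) = 17*(-1/11065) = -17/11065 ≈ -0.0015364)
D + f = 22801 - 17/11065 = 252293048/11065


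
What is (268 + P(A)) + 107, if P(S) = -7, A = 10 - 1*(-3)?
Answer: 368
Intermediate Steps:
A = 13 (A = 10 + 3 = 13)
(268 + P(A)) + 107 = (268 - 7) + 107 = 261 + 107 = 368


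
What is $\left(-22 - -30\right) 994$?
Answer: $7952$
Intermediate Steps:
$\left(-22 - -30\right) 994 = \left(-22 + 30\right) 994 = 8 \cdot 994 = 7952$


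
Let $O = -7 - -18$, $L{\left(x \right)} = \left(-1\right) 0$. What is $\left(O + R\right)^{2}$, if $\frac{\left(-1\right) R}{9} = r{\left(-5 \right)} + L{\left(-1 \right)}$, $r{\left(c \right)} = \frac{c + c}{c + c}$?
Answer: $4$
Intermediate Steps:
$r{\left(c \right)} = 1$ ($r{\left(c \right)} = \frac{2 c}{2 c} = 2 c \frac{1}{2 c} = 1$)
$L{\left(x \right)} = 0$
$O = 11$ ($O = -7 + 18 = 11$)
$R = -9$ ($R = - 9 \left(1 + 0\right) = \left(-9\right) 1 = -9$)
$\left(O + R\right)^{2} = \left(11 - 9\right)^{2} = 2^{2} = 4$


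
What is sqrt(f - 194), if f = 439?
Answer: 7*sqrt(5) ≈ 15.652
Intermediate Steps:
sqrt(f - 194) = sqrt(439 - 194) = sqrt(245) = 7*sqrt(5)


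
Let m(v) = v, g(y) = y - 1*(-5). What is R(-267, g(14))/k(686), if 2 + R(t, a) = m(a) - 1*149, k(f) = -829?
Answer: 132/829 ≈ 0.15923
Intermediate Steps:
g(y) = 5 + y (g(y) = y + 5 = 5 + y)
R(t, a) = -151 + a (R(t, a) = -2 + (a - 1*149) = -2 + (a - 149) = -2 + (-149 + a) = -151 + a)
R(-267, g(14))/k(686) = (-151 + (5 + 14))/(-829) = (-151 + 19)*(-1/829) = -132*(-1/829) = 132/829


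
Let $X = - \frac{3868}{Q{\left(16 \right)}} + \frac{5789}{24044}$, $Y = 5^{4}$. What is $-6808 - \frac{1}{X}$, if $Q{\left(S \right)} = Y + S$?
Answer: $- \frac{607880731740}{89291443} \approx -6807.8$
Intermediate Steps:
$Y = 625$
$Q{\left(S \right)} = 625 + S$
$X = - \frac{89291443}{15412204}$ ($X = - \frac{3868}{625 + 16} + \frac{5789}{24044} = - \frac{3868}{641} + 5789 \cdot \frac{1}{24044} = \left(-3868\right) \frac{1}{641} + \frac{5789}{24044} = - \frac{3868}{641} + \frac{5789}{24044} = - \frac{89291443}{15412204} \approx -5.7936$)
$-6808 - \frac{1}{X} = -6808 - \frac{1}{- \frac{89291443}{15412204}} = -6808 - - \frac{15412204}{89291443} = -6808 + \frac{15412204}{89291443} = - \frac{607880731740}{89291443}$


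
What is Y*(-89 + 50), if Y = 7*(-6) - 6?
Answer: 1872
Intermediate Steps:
Y = -48 (Y = -42 - 6 = -48)
Y*(-89 + 50) = -48*(-89 + 50) = -48*(-39) = 1872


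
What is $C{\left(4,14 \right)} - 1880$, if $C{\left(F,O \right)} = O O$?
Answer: $-1684$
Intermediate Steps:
$C{\left(F,O \right)} = O^{2}$
$C{\left(4,14 \right)} - 1880 = 14^{2} - 1880 = 196 - 1880 = -1684$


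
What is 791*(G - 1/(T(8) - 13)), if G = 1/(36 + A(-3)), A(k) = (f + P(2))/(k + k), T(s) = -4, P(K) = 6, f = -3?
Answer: 83055/1207 ≈ 68.811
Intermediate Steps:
A(k) = 3/(2*k) (A(k) = (-3 + 6)/(k + k) = 3/((2*k)) = 3*(1/(2*k)) = 3/(2*k))
G = 2/71 (G = 1/(36 + (3/2)/(-3)) = 1/(36 + (3/2)*(-⅓)) = 1/(36 - ½) = 1/(71/2) = 2/71 ≈ 0.028169)
791*(G - 1/(T(8) - 13)) = 791*(2/71 - 1/(-4 - 13)) = 791*(2/71 - 1/(-17)) = 791*(2/71 - 1*(-1/17)) = 791*(2/71 + 1/17) = 791*(105/1207) = 83055/1207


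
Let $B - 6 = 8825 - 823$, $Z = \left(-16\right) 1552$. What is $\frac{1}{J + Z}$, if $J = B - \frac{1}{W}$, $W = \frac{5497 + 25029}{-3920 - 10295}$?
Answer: $- \frac{30526}{513555209} \approx -5.9441 \cdot 10^{-5}$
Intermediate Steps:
$Z = -24832$
$W = - \frac{30526}{14215}$ ($W = \frac{30526}{-14215} = 30526 \left(- \frac{1}{14215}\right) = - \frac{30526}{14215} \approx -2.1474$)
$B = 8008$ ($B = 6 + \left(8825 - 823\right) = 6 + 8002 = 8008$)
$J = \frac{244466423}{30526}$ ($J = 8008 - \frac{1}{- \frac{30526}{14215}} = 8008 - - \frac{14215}{30526} = 8008 + \frac{14215}{30526} = \frac{244466423}{30526} \approx 8008.5$)
$\frac{1}{J + Z} = \frac{1}{\frac{244466423}{30526} - 24832} = \frac{1}{- \frac{513555209}{30526}} = - \frac{30526}{513555209}$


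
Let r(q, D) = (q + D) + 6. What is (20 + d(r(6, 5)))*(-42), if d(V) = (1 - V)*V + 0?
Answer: 10584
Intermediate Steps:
r(q, D) = 6 + D + q (r(q, D) = (D + q) + 6 = 6 + D + q)
d(V) = V*(1 - V) (d(V) = V*(1 - V) + 0 = V*(1 - V))
(20 + d(r(6, 5)))*(-42) = (20 + (6 + 5 + 6)*(1 - (6 + 5 + 6)))*(-42) = (20 + 17*(1 - 1*17))*(-42) = (20 + 17*(1 - 17))*(-42) = (20 + 17*(-16))*(-42) = (20 - 272)*(-42) = -252*(-42) = 10584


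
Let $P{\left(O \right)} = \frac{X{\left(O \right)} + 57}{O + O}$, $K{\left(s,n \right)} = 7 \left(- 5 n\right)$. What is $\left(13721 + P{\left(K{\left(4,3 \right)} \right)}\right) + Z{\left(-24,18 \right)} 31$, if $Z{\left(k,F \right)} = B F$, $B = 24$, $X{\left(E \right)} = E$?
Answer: $\frac{948963}{35} \approx 27113.0$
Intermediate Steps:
$K{\left(s,n \right)} = - 35 n$
$Z{\left(k,F \right)} = 24 F$
$P{\left(O \right)} = \frac{57 + O}{2 O}$ ($P{\left(O \right)} = \frac{O + 57}{O + O} = \frac{57 + O}{2 O}$)
$\left(13721 + P{\left(K{\left(4,3 \right)} \right)}\right) + Z{\left(-24,18 \right)} 31 = \left(13721 + \frac{57 - 105}{2 \left(\left(-35\right) 3\right)}\right) + 24 \cdot 18 \cdot 31 = \left(13721 + \frac{57 - 105}{2 \left(-105\right)}\right) + 432 \cdot 31 = \left(13721 + \frac{1}{2} \left(- \frac{1}{105}\right) \left(-48\right)\right) + 13392 = \left(13721 + \frac{8}{35}\right) + 13392 = \frac{480243}{35} + 13392 = \frac{948963}{35}$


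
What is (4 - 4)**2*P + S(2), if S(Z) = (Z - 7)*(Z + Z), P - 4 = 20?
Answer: -20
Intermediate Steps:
P = 24 (P = 4 + 20 = 24)
S(Z) = 2*Z*(-7 + Z) (S(Z) = (-7 + Z)*(2*Z) = 2*Z*(-7 + Z))
(4 - 4)**2*P + S(2) = (4 - 4)**2*24 + 2*2*(-7 + 2) = 0**2*24 + 2*2*(-5) = 0*24 - 20 = 0 - 20 = -20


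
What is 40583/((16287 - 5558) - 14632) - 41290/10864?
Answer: -301024291/21201096 ≈ -14.199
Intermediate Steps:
40583/((16287 - 5558) - 14632) - 41290/10864 = 40583/(10729 - 14632) - 41290*1/10864 = 40583/(-3903) - 20645/5432 = 40583*(-1/3903) - 20645/5432 = -40583/3903 - 20645/5432 = -301024291/21201096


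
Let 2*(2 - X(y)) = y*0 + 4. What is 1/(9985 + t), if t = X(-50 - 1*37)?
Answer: 1/9985 ≈ 0.00010015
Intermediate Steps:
X(y) = 0 (X(y) = 2 - (y*0 + 4)/2 = 2 - (0 + 4)/2 = 2 - ½*4 = 2 - 2 = 0)
t = 0
1/(9985 + t) = 1/(9985 + 0) = 1/9985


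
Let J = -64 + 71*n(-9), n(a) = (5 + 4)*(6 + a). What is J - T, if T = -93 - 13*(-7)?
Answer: -1979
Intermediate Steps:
n(a) = 54 + 9*a (n(a) = 9*(6 + a) = 54 + 9*a)
T = -2 (T = -93 + 91 = -2)
J = -1981 (J = -64 + 71*(54 + 9*(-9)) = -64 + 71*(54 - 81) = -64 + 71*(-27) = -64 - 1917 = -1981)
J - T = -1981 - 1*(-2) = -1981 + 2 = -1979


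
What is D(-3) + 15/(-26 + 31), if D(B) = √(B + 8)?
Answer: 3 + √5 ≈ 5.2361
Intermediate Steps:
D(B) = √(8 + B)
D(-3) + 15/(-26 + 31) = √(8 - 3) + 15/(-26 + 31) = √5 + 15/5 = √5 + (⅕)*15 = √5 + 3 = 3 + √5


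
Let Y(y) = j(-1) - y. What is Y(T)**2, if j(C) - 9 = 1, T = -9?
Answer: 361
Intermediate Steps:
j(C) = 10 (j(C) = 9 + 1 = 10)
Y(y) = 10 - y
Y(T)**2 = (10 - 1*(-9))**2 = (10 + 9)**2 = 19**2 = 361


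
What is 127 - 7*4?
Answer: 99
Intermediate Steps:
127 - 7*4 = 127 - 28 = 99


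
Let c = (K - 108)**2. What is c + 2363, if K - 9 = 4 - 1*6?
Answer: 12564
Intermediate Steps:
K = 7 (K = 9 + (4 - 1*6) = 9 + (4 - 6) = 9 - 2 = 7)
c = 10201 (c = (7 - 108)**2 = (-101)**2 = 10201)
c + 2363 = 10201 + 2363 = 12564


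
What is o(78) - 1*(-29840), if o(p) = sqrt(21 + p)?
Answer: 29840 + 3*sqrt(11) ≈ 29850.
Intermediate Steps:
o(78) - 1*(-29840) = sqrt(21 + 78) - 1*(-29840) = sqrt(99) + 29840 = 3*sqrt(11) + 29840 = 29840 + 3*sqrt(11)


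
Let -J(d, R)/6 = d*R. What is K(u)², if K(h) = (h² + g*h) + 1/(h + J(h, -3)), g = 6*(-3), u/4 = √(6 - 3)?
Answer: 309375937/17328 - 131320*√3/19 ≈ 5882.9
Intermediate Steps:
J(d, R) = -6*R*d (J(d, R) = -6*d*R = -6*R*d)
u = 4*√3 (u = 4*√(6 - 3) = 4*√3 ≈ 6.9282)
g = -18
K(h) = h² - 18*h + 1/(19*h) (K(h) = (h² - 18*h) + 1/(h - 6*(-3)*h) = (h² - 18*h) + 1/(h + 18*h) = (h² - 18*h) + 1/(19*h) = h² - 18*h + 1/(19*h))
K(u)² = ((4*√3)² - 72*√3 + 1/(19*((4*√3))))² = (48 - 72*√3 + (√3/12)/19)² = (48 - 72*√3 + √3/228)² = (48 - 16415*√3/228)²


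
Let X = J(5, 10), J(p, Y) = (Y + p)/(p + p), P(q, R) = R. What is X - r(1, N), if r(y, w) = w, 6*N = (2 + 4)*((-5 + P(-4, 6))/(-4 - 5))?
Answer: 29/18 ≈ 1.6111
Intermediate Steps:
J(p, Y) = (Y + p)/(2*p) (J(p, Y) = (Y + p)/((2*p)) = (Y + p)*(1/(2*p)) = (Y + p)/(2*p))
X = 3/2 (X = (½)*(10 + 5)/5 = (½)*(⅕)*15 = 3/2 ≈ 1.5000)
N = -⅑ (N = ((2 + 4)*((-5 + 6)/(-4 - 5)))/6 = (6*(1/(-9)))/6 = (6*(1*(-⅑)))/6 = (6*(-⅑))/6 = (⅙)*(-⅔) = -⅑ ≈ -0.11111)
X - r(1, N) = 3/2 - 1*(-⅑) = 3/2 + ⅑ = 29/18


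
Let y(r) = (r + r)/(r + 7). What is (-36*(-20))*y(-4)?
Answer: -1920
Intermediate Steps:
y(r) = 2*r/(7 + r) (y(r) = (2*r)/(7 + r) = 2*r/(7 + r))
(-36*(-20))*y(-4) = (-36*(-20))*(2*(-4)/(7 - 4)) = 720*(2*(-4)/3) = 720*(2*(-4)*(⅓)) = 720*(-8/3) = -1920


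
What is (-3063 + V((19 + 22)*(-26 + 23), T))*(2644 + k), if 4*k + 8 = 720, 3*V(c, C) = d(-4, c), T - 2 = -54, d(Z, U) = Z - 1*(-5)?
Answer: -25928536/3 ≈ -8.6428e+6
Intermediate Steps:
d(Z, U) = 5 + Z (d(Z, U) = Z + 5 = 5 + Z)
T = -52 (T = 2 - 54 = -52)
V(c, C) = ⅓ (V(c, C) = (5 - 4)/3 = (⅓)*1 = ⅓)
k = 178 (k = -2 + (¼)*720 = -2 + 180 = 178)
(-3063 + V((19 + 22)*(-26 + 23), T))*(2644 + k) = (-3063 + ⅓)*(2644 + 178) = -9188/3*2822 = -25928536/3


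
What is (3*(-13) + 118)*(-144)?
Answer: -11376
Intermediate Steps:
(3*(-13) + 118)*(-144) = (-39 + 118)*(-144) = 79*(-144) = -11376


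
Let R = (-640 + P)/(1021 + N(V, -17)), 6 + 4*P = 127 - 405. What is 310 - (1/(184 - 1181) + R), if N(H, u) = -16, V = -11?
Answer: 103775074/333995 ≈ 310.71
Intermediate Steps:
P = -71 (P = -3/2 + (127 - 405)/4 = -3/2 + (1/4)*(-278) = -3/2 - 139/2 = -71)
R = -237/335 (R = (-640 - 71)/(1021 - 16) = -711/1005 = -711*1/1005 = -237/335 ≈ -0.70746)
310 - (1/(184 - 1181) + R) = 310 - (1/(184 - 1181) - 237/335) = 310 - (1/(-997) - 237/335) = 310 - (-1/997 - 237/335) = 310 - 1*(-236624/333995) = 310 + 236624/333995 = 103775074/333995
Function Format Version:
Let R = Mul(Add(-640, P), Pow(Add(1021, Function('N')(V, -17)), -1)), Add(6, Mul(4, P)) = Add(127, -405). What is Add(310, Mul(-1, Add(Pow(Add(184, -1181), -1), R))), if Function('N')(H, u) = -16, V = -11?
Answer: Rational(103775074, 333995) ≈ 310.71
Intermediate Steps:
P = -71 (P = Add(Rational(-3, 2), Mul(Rational(1, 4), Add(127, -405))) = Add(Rational(-3, 2), Mul(Rational(1, 4), -278)) = Add(Rational(-3, 2), Rational(-139, 2)) = -71)
R = Rational(-237, 335) (R = Mul(Add(-640, -71), Pow(Add(1021, -16), -1)) = Mul(-711, Pow(1005, -1)) = Mul(-711, Rational(1, 1005)) = Rational(-237, 335) ≈ -0.70746)
Add(310, Mul(-1, Add(Pow(Add(184, -1181), -1), R))) = Add(310, Mul(-1, Add(Pow(Add(184, -1181), -1), Rational(-237, 335)))) = Add(310, Mul(-1, Add(Pow(-997, -1), Rational(-237, 335)))) = Add(310, Mul(-1, Add(Rational(-1, 997), Rational(-237, 335)))) = Add(310, Mul(-1, Rational(-236624, 333995))) = Add(310, Rational(236624, 333995)) = Rational(103775074, 333995)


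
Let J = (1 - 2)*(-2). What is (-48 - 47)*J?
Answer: -190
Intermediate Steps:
J = 2 (J = -1*(-2) = 2)
(-48 - 47)*J = (-48 - 47)*2 = -95*2 = -190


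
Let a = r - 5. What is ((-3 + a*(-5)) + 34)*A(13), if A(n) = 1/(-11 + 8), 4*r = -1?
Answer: -229/12 ≈ -19.083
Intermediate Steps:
r = -1/4 (r = (1/4)*(-1) = -1/4 ≈ -0.25000)
a = -21/4 (a = -1/4 - 5 = -21/4 ≈ -5.2500)
A(n) = -1/3 (A(n) = 1/(-3) = -1/3)
((-3 + a*(-5)) + 34)*A(13) = ((-3 - 21/4*(-5)) + 34)*(-1/3) = ((-3 + 105/4) + 34)*(-1/3) = (93/4 + 34)*(-1/3) = (229/4)*(-1/3) = -229/12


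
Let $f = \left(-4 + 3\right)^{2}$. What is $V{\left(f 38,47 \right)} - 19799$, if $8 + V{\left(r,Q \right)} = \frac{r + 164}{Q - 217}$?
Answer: $- \frac{1683696}{85} \approx -19808.0$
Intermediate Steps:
$f = 1$ ($f = \left(-1\right)^{2} = 1$)
$V{\left(r,Q \right)} = -8 + \frac{164 + r}{-217 + Q}$ ($V{\left(r,Q \right)} = -8 + \frac{r + 164}{Q - 217} = -8 + \frac{164 + r}{-217 + Q}$)
$V{\left(f 38,47 \right)} - 19799 = \frac{1900 + 1 \cdot 38 - 376}{-217 + 47} - 19799 = \frac{1900 + 38 - 376}{-170} - 19799 = \left(- \frac{1}{170}\right) 1562 - 19799 = - \frac{781}{85} - 19799 = - \frac{1683696}{85}$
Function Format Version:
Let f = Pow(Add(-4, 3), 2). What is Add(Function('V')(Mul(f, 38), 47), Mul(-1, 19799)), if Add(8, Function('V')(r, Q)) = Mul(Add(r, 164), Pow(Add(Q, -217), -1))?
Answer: Rational(-1683696, 85) ≈ -19808.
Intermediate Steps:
f = 1 (f = Pow(-1, 2) = 1)
Function('V')(r, Q) = Add(-8, Mul(Pow(Add(-217, Q), -1), Add(164, r))) (Function('V')(r, Q) = Add(-8, Mul(Add(r, 164), Pow(Add(Q, -217), -1))) = Add(-8, Mul(Add(164, r), Pow(Add(-217, Q), -1))) = Add(-8, Mul(Pow(Add(-217, Q), -1), Add(164, r))))
Add(Function('V')(Mul(f, 38), 47), Mul(-1, 19799)) = Add(Mul(Pow(Add(-217, 47), -1), Add(1900, Mul(1, 38), Mul(-8, 47))), Mul(-1, 19799)) = Add(Mul(Pow(-170, -1), Add(1900, 38, -376)), -19799) = Add(Mul(Rational(-1, 170), 1562), -19799) = Add(Rational(-781, 85), -19799) = Rational(-1683696, 85)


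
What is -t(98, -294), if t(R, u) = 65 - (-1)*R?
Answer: -163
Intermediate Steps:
t(R, u) = 65 + R
-t(98, -294) = -(65 + 98) = -1*163 = -163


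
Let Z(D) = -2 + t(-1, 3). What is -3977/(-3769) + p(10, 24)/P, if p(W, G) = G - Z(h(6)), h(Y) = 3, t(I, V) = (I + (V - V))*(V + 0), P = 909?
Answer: 3724394/3426021 ≈ 1.0871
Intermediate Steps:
t(I, V) = I*V (t(I, V) = (I + 0)*V = I*V)
Z(D) = -5 (Z(D) = -2 - 1*3 = -2 - 3 = -5)
p(W, G) = 5 + G (p(W, G) = G - 1*(-5) = G + 5 = 5 + G)
-3977/(-3769) + p(10, 24)/P = -3977/(-3769) + (5 + 24)/909 = -3977*(-1/3769) + 29*(1/909) = 3977/3769 + 29/909 = 3724394/3426021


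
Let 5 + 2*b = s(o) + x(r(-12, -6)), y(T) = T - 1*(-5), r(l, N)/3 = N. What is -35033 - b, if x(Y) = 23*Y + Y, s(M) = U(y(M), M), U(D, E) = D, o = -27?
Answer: -69607/2 ≈ -34804.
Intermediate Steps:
r(l, N) = 3*N
y(T) = 5 + T (y(T) = T + 5 = 5 + T)
s(M) = 5 + M
x(Y) = 24*Y
b = -459/2 (b = -5/2 + ((5 - 27) + 24*(3*(-6)))/2 = -5/2 + (-22 + 24*(-18))/2 = -5/2 + (-22 - 432)/2 = -5/2 + (½)*(-454) = -5/2 - 227 = -459/2 ≈ -229.50)
-35033 - b = -35033 - 1*(-459/2) = -35033 + 459/2 = -69607/2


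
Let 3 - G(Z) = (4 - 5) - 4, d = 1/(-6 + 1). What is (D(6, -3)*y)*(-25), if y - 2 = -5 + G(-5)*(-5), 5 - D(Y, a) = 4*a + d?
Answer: 18490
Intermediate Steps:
d = -1/5 (d = 1/(-5) = -1/5 ≈ -0.20000)
G(Z) = 8 (G(Z) = 3 - ((4 - 5) - 4) = 3 - (-1 - 4) = 3 - 1*(-5) = 3 + 5 = 8)
D(Y, a) = 26/5 - 4*a (D(Y, a) = 5 - (4*a - 1/5) = 5 - (-1/5 + 4*a) = 5 + (1/5 - 4*a) = 26/5 - 4*a)
y = -43 (y = 2 + (-5 + 8*(-5)) = 2 + (-5 - 40) = 2 - 45 = -43)
(D(6, -3)*y)*(-25) = ((26/5 - 4*(-3))*(-43))*(-25) = ((26/5 + 12)*(-43))*(-25) = ((86/5)*(-43))*(-25) = -3698/5*(-25) = 18490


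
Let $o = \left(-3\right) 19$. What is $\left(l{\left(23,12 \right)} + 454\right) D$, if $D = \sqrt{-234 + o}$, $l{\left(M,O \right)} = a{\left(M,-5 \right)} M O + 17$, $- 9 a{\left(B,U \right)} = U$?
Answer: $\frac{1873 i \sqrt{291}}{3} \approx 10650.0 i$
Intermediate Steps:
$o = -57$
$a{\left(B,U \right)} = - \frac{U}{9}$
$l{\left(M,O \right)} = 17 + \frac{5 M O}{9}$ ($l{\left(M,O \right)} = \left(- \frac{1}{9}\right) \left(-5\right) M O + 17 = \frac{5 M}{9} O + 17 = \frac{5 M O}{9} + 17 = 17 + \frac{5 M O}{9}$)
$D = i \sqrt{291}$ ($D = \sqrt{-234 - 57} = \sqrt{-291} = i \sqrt{291} \approx 17.059 i$)
$\left(l{\left(23,12 \right)} + 454\right) D = \left(\left(17 + \frac{5}{9} \cdot 23 \cdot 12\right) + 454\right) i \sqrt{291} = \left(\left(17 + \frac{460}{3}\right) + 454\right) i \sqrt{291} = \left(\frac{511}{3} + 454\right) i \sqrt{291} = \frac{1873 i \sqrt{291}}{3}$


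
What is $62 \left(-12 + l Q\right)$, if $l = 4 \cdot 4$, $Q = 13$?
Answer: $12152$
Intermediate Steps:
$l = 16$
$62 \left(-12 + l Q\right) = 62 \left(-12 + 16 \cdot 13\right) = 62 \left(-12 + 208\right) = 62 \cdot 196 = 12152$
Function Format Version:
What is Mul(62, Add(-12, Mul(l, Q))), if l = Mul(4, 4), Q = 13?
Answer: 12152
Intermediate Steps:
l = 16
Mul(62, Add(-12, Mul(l, Q))) = Mul(62, Add(-12, Mul(16, 13))) = Mul(62, Add(-12, 208)) = Mul(62, 196) = 12152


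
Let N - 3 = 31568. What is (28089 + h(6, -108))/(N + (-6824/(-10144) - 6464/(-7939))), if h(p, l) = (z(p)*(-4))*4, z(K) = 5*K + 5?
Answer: 277124862908/317829238611 ≈ 0.87193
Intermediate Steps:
z(K) = 5 + 5*K
h(p, l) = -80 - 80*p (h(p, l) = ((5 + 5*p)*(-4))*4 = (-20 - 20*p)*4 = -80 - 80*p)
N = 31571 (N = 3 + 31568 = 31571)
(28089 + h(6, -108))/(N + (-6824/(-10144) - 6464/(-7939))) = (28089 + (-80 - 80*6))/(31571 + (-6824/(-10144) - 6464/(-7939))) = (28089 + (-80 - 480))/(31571 + (-6824*(-1/10144) - 6464*(-1/7939))) = (28089 - 560)/(31571 + (853/1268 + 6464/7939)) = 27529/(31571 + 14968319/10066652) = 27529/(317829238611/10066652) = 27529*(10066652/317829238611) = 277124862908/317829238611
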